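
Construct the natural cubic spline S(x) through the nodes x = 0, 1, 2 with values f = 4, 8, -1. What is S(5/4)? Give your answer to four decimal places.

6.8164

Write M_i for S''(x_i). With h_i = 1, 1 and divided differences Δ_i = 4, -9, the continuity of S' gives the tridiagonal system
  1·M_0 + 4·M_1 + 1·M_2 = 6(Δ_1 - Δ_0) = -78
Natural end conditions: M_0 = M_2 = 0.
Solving: M_0 = 0, M_1 = -39/2, M_2 = 0.
On [1, 2], S(x) = 8 - 5/2·(x - 1) - 39/4·(x - 1)² + 13/4·(x - 1)³.
With (x - 1) = 1/4: S(5/4) = 1745/256.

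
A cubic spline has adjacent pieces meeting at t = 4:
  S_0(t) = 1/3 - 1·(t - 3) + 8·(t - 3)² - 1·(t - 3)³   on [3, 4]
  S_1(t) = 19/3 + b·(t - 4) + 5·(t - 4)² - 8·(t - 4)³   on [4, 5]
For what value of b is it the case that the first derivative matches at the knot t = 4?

S_0'(t) = -1 + 16·(t - 3) - 3·(t - 3)², so S_0'(4) = 12. On the right, S_1'(4) = b, so b = 12.

12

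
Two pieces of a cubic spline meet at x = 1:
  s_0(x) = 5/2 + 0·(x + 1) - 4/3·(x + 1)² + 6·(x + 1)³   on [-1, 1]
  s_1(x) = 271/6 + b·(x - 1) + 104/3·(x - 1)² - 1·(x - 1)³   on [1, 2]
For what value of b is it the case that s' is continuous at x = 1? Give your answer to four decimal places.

66.6667

s_0'(x) = 0 - 8/3·(x + 1) + 18·(x + 1)², so s_0'(1) = 200/3. On the right, s_1'(1) = b, so b = 200/3.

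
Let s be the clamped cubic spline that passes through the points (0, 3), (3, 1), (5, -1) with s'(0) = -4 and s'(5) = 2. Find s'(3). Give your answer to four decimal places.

Let M_i = s''(x_i). Step sizes h_i = 3, 2; slopes of the chords Δ_i = (y_(i+1) - y_i)/h_i = -2/3, -1.
  3·M_0 + 10·M_1 + 2·M_2 = 6(Δ_1 - Δ_0) = -2
Clamped end conditions give two more equations: 2h_0·M_0 + h_0·M_1 = 6(Δ_0 - s'(0)) = 20 and h_1·M_1 + 2h_1·M_2 = 6(s'(5) - Δ_1) = 18.
Hence M_0 = 71/15, M_1 = -14/5, M_2 = 59/10.
On [3, 5], s'(x) = b_1 + 2c_1·(x - 3) + 3d_1·(x - 3)² with b_1 = Δ_1 - h_1(2M_1 + M_2)/6 = -11/10, c_1 = M_1/2 = -7/5, d_1 = (M_2 - M_1)/(6h_1) = 29/40. So s'(3) = -11/10.

-1.1000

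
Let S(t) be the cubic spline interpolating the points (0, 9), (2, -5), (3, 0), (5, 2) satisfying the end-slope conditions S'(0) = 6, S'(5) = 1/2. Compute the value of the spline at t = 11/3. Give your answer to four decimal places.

2.1944

Let M_i = S''(x_i). Step sizes h_i = 2, 1, 2; slopes of the chords Δ_i = (y_(i+1) - y_i)/h_i = -7, 5, 1.
  2·M_0 + 6·M_1 + 1·M_2 = 6(Δ_1 - Δ_0) = 72
  1·M_1 + 6·M_2 + 2·M_3 = 6(Δ_2 - Δ_1) = -24
Clamped end conditions give two more equations: 2h_0·M_0 + h_0·M_1 = 6(Δ_0 - S'(0)) = -78 and h_2·M_2 + 2h_2·M_3 = 6(S'(5) - Δ_2) = -3.
Forward elimination and back-substitution give M_0 = -1009/32, M_1 = 385/16, M_2 = -149/16, M_3 = 125/32.
On [3, 5], S(t) = 0 + 189/32·(t - 3) - 149/32·(t - 3)² + 141/128·(t - 3)³.
With (t - 3) = 2/3: S(11/3) = 79/36.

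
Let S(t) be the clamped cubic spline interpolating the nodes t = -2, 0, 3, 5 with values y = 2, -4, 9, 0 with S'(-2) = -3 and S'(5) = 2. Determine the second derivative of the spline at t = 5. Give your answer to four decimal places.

15.1979

Write σ_i for S''(x_i). With h_i = 2, 3, 2 and divided differences Δ_i = -3, 13/3, -9/2, the continuity of S' gives the tridiagonal system
  2·σ_0 + 10·σ_1 + 3·σ_2 = 6(Δ_1 - Δ_0) = 44
  3·σ_1 + 10·σ_2 + 2·σ_3 = 6(Δ_2 - Δ_1) = -53
Clamped end conditions give two more equations: 2h_0·σ_0 + h_0·σ_1 = 6(Δ_0 - S'(-2)) = 0 and h_2·σ_2 + 2h_2·σ_3 = 6(S'(5) - Δ_2) = 39.
Solving: σ_0 = -409/96, σ_1 = 409/48, σ_2 = -523/48, σ_3 = 1459/96.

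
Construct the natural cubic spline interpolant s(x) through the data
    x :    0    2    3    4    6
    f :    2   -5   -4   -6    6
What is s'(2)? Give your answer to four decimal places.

With m_i denoting the second derivative at x_i, h_i = 2, 1, 1, 2, and Δ_i = (y_(i+1) − y_i)/h_i = -7/2, 1, -2, 6:
  2·m_0 + 6·m_1 + 1·m_2 = 6(Δ_1 - Δ_0) = 27
  1·m_1 + 4·m_2 + 1·m_3 = 6(Δ_2 - Δ_1) = -18
  1·m_2 + 6·m_3 + 2·m_4 = 6(Δ_3 - Δ_2) = 48
Natural end conditions: m_0 = m_4 = 0.
Hence m_0 = 0, m_1 = 259/44, m_2 = -183/22, m_3 = 413/44, m_4 = 0.
On [2, 3], s'(x) = b_1 + 2c_1·(x - 2) + 3d_1·(x - 2)² with b_1 = Δ_1 - h_1(2m_1 + m_2)/6 = 14/33, c_1 = m_1/2 = 259/88, d_1 = (m_2 - m_1)/(6h_1) = -625/264. So s'(2) = 14/33.

0.4242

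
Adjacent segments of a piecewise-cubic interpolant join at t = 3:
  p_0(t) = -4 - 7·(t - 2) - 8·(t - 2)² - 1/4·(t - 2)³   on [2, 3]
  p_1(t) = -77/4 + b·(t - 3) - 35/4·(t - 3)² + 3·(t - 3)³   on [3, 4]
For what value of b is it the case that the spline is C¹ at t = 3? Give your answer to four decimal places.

-23.7500

p_0'(t) = -7 - 16·(t - 2) - 3/4·(t - 2)², so p_0'(3) = -95/4. On the right, p_1'(3) = b, so b = -95/4.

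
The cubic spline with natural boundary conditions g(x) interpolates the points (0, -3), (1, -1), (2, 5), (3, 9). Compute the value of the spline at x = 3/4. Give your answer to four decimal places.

With M_i denoting the second derivative at x_i, h_i = 1, 1, 1, and Δ_i = (y_(i+1) − y_i)/h_i = 2, 6, 4:
  1·M_0 + 4·M_1 + 1·M_2 = 6(Δ_1 - Δ_0) = 24
  1·M_1 + 4·M_2 + 1·M_3 = 6(Δ_2 - Δ_1) = -12
Natural end conditions: M_0 = M_3 = 0.
Solving the tridiagonal system: M_0 = 0, M_1 = 36/5, M_2 = -24/5, M_3 = 0.
On [0, 1], g(x) = -3 + 4/5·x + 0·x² + 6/5·x³.
With x = 3/4: g(3/4) = -303/160.

-1.8938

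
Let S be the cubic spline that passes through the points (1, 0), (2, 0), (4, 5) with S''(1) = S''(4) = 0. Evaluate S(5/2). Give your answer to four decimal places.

0.7031

Put m_i = S'' at the i-th knot. Here h = (1, 2) and Δ = (0, 5/2), so the interior equations h_(i-1)·m_(i-1) + 2(h_(i-1)+h_i)·m_i + h_i·m_(i+1) = 6(Δ_i − Δ_(i-1)) read
  1·m_0 + 6·m_1 + 2·m_2 = 6(Δ_1 - Δ_0) = 15
Natural end conditions: m_0 = m_2 = 0.
Hence m_0 = 0, m_1 = 5/2, m_2 = 0.
On [2, 4], S(x) = 0 + 5/6·(x - 2) + 5/4·(x - 2)² - 5/24·(x - 2)³.
With (x - 2) = 1/2: S(5/2) = 45/64.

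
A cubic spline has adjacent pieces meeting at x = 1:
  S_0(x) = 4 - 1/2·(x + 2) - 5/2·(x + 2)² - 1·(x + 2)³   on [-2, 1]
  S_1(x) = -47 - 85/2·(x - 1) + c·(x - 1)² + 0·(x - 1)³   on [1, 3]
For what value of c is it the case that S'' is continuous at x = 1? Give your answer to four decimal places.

-11.5000

S_0''(x) = -5 - 6·(x + 2), so S_0''(1) = -23. On the right, S_1''(1) = 2c, so c = -23/2.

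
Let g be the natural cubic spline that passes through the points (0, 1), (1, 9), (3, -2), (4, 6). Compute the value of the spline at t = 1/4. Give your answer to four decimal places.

3.7910

Put M_i = g'' at the i-th knot. Here h = (1, 2, 1) and Δ = (8, -11/2, 8), so the interior equations h_(i-1)·M_(i-1) + 2(h_(i-1)+h_i)·M_i + h_i·M_(i+1) = 6(Δ_i − Δ_(i-1)) read
  1·M_0 + 6·M_1 + 2·M_2 = 6(Δ_1 - Δ_0) = -81
  2·M_1 + 6·M_2 + 1·M_3 = 6(Δ_2 - Δ_1) = 81
Natural end conditions: M_0 = M_3 = 0.
Solving the tridiagonal system: M_0 = 0, M_1 = -81/4, M_2 = 81/4, M_3 = 0.
On [0, 1], g(t) = 1 + 91/8·t + 0·t² - 27/8·t³.
With t = 1/4: g(1/4) = 1941/512.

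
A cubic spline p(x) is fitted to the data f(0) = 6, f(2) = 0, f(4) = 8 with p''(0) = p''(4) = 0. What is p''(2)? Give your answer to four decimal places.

5.2500

With M_i denoting the second derivative at x_i, h_i = 2, 2, and Δ_i = (y_(i+1) − y_i)/h_i = -3, 4:
  2·M_0 + 8·M_1 + 2·M_2 = 6(Δ_1 - Δ_0) = 42
Natural end conditions: M_0 = M_2 = 0.
Solving: M_0 = 0, M_1 = 21/4, M_2 = 0.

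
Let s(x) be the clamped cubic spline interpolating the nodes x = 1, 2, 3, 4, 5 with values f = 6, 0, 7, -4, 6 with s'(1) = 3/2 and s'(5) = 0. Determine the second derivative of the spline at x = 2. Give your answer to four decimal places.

43.8214

Write m_i for s''(x_i). With h_i = 1, 1, 1, 1 and divided differences Δ_i = -6, 7, -11, 10, the continuity of s' gives the tridiagonal system
  1·m_0 + 4·m_1 + 1·m_2 = 6(Δ_1 - Δ_0) = 78
  1·m_1 + 4·m_2 + 1·m_3 = 6(Δ_2 - Δ_1) = -108
  1·m_2 + 4·m_3 + 1·m_4 = 6(Δ_3 - Δ_2) = 126
Clamped end conditions give two more equations: 2h_0·m_0 + h_0·m_1 = 6(Δ_0 - s'(1)) = -45 and h_3·m_3 + 2h_3·m_4 = 6(s'(5) - Δ_3) = -60.
Solving the tridiagonal system: m_0 = -2487/56, m_1 = 1227/28, m_2 = -423/8, m_3 = 1671/28, m_4 = -3351/56.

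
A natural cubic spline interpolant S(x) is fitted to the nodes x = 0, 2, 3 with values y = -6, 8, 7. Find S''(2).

-8

Let M_i = S''(x_i). Step sizes h_i = 2, 1; slopes of the chords Δ_i = (y_(i+1) - y_i)/h_i = 7, -1.
  2·M_0 + 6·M_1 + 1·M_2 = 6(Δ_1 - Δ_0) = -48
Natural end conditions: M_0 = M_2 = 0.
Solving: M_0 = 0, M_1 = -8, M_2 = 0.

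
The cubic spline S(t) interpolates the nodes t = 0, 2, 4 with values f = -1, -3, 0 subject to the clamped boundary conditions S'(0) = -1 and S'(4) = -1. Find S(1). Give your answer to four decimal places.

Let M_i = S''(x_i). Step sizes h_i = 2, 2; slopes of the chords Δ_i = (y_(i+1) - y_i)/h_i = -1, 3/2.
  2·M_0 + 8·M_1 + 2·M_2 = 6(Δ_1 - Δ_0) = 15
Clamped end conditions give two more equations: 2h_0·M_0 + h_0·M_1 = 6(Δ_0 - S'(0)) = 0 and h_1·M_1 + 2h_1·M_2 = 6(S'(4) - Δ_1) = -15.
Solving the tridiagonal system: M_0 = -15/8, M_1 = 15/4, M_2 = -45/8.
On [0, 2], S(t) = -1 - 1·t - 15/16·t² + 15/32·t³.
With t = 1: S(1) = -79/32.

-2.4688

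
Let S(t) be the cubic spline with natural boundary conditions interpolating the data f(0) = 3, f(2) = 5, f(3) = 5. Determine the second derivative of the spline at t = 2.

-1

Put M_i = S'' at the i-th knot. Here h = (2, 1) and Δ = (1, 0), so the interior equations h_(i-1)·M_(i-1) + 2(h_(i-1)+h_i)·M_i + h_i·M_(i+1) = 6(Δ_i − Δ_(i-1)) read
  2·M_0 + 6·M_1 + 1·M_2 = 6(Δ_1 - Δ_0) = -6
Natural end conditions: M_0 = M_2 = 0.
Forward elimination and back-substitution give M_0 = 0, M_1 = -1, M_2 = 0.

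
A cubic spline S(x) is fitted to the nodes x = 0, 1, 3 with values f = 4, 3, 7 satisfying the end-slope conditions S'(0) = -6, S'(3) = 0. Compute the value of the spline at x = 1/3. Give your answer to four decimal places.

2.7037

Write M_i for S''(x_i). With h_i = 1, 2 and divided differences Δ_i = -1, 2, the continuity of S' gives the tridiagonal system
  1·M_0 + 6·M_1 + 2·M_2 = 6(Δ_1 - Δ_0) = 18
Clamped end conditions give two more equations: 2h_0·M_0 + h_0·M_1 = 6(Δ_0 - S'(0)) = 30 and h_1·M_1 + 2h_1·M_2 = 6(S'(3) - Δ_1) = -12.
Solving: M_0 = 14, M_1 = 2, M_2 = -4.
On [0, 1], S(x) = 4 - 6·x + 7·x² - 2·x³.
With x = 1/3: S(1/3) = 73/27.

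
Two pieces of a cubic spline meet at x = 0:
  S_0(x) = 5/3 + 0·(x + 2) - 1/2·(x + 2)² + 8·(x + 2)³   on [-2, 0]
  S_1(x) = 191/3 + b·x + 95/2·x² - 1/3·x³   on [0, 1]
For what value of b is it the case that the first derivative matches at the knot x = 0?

94

S_0'(x) = 0 - 1·(x + 2) + 24·(x + 2)², so S_0'(0) = 94. On the right, S_1'(0) = b, so b = 94.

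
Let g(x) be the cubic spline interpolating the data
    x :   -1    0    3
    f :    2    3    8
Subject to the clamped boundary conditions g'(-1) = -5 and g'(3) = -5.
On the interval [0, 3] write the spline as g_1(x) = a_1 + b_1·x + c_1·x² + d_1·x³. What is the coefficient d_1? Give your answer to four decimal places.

With M_i denoting the second derivative at x_i, h_i = 1, 3, and Δ_i = (y_(i+1) − y_i)/h_i = 1, 5/3:
  1·M_0 + 8·M_1 + 3·M_2 = 6(Δ_1 - Δ_0) = 4
Clamped end conditions give two more equations: 2h_0·M_0 + h_0·M_1 = 6(Δ_0 - g'(-1)) = 36 and h_1·M_1 + 2h_1·M_2 = 6(g'(3) - Δ_1) = -40.
Solving the tridiagonal system: M_0 = 35/2, M_1 = 1, M_2 = -43/6.
On [0, 3], with g_1(x) = a_1 + b_1·x + c_1·x² + d_1·x³: c_1 = M_1/2 = 1/2, d_1 = (M_2 - M_1)/(6h_1) = -49/108, b_1 = Δ_1 - h_1(2M_1 + M_2)/6 = 17/4.

-0.4537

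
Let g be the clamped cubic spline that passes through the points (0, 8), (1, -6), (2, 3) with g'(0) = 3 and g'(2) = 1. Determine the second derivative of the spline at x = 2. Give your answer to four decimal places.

-59.5000

Let m_i = g''(x_i). Step sizes h_i = 1, 1; slopes of the chords Δ_i = (y_(i+1) - y_i)/h_i = -14, 9.
  1·m_0 + 4·m_1 + 1·m_2 = 6(Δ_1 - Δ_0) = 138
Clamped end conditions give two more equations: 2h_0·m_0 + h_0·m_1 = 6(Δ_0 - g'(0)) = -102 and h_1·m_1 + 2h_1·m_2 = 6(g'(2) - Δ_1) = -48.
Forward elimination and back-substitution give m_0 = -173/2, m_1 = 71, m_2 = -119/2.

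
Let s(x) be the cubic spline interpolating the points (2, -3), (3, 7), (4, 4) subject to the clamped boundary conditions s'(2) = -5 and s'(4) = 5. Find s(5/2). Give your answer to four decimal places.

0.7188

Write M_i for s''(x_i). With h_i = 1, 1 and divided differences Δ_i = 10, -3, the continuity of s' gives the tridiagonal system
  1·M_0 + 4·M_1 + 1·M_2 = 6(Δ_1 - Δ_0) = -78
Clamped end conditions give two more equations: 2h_0·M_0 + h_0·M_1 = 6(Δ_0 - s'(2)) = 90 and h_1·M_1 + 2h_1·M_2 = 6(s'(4) - Δ_1) = 48.
Hence M_0 = 139/2, M_1 = -49, M_2 = 97/2.
On [2, 3], s(x) = -3 - 5·(x - 2) + 139/4·(x - 2)² - 79/4·(x - 2)³.
With (x - 2) = 1/2: s(5/2) = 23/32.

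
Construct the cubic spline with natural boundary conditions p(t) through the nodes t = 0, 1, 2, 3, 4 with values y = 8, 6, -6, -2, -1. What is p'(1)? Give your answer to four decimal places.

Write M_i for p''(x_i). With h_i = 1, 1, 1, 1 and divided differences Δ_i = -2, -12, 4, 1, the continuity of p' gives the tridiagonal system
  1·M_0 + 4·M_1 + 1·M_2 = 6(Δ_1 - Δ_0) = -60
  1·M_1 + 4·M_2 + 1·M_3 = 6(Δ_2 - Δ_1) = 96
  1·M_2 + 4·M_3 + 1·M_4 = 6(Δ_3 - Δ_2) = -18
Natural end conditions: M_0 = M_4 = 0.
Forward elimination and back-substitution give M_0 = 0, M_1 = -93/4, M_2 = 33, M_3 = -51/4, M_4 = 0.
On [1, 2], p'(t) = b_1 + 2c_1·(t - 1) + 3d_1·(t - 1)² with b_1 = Δ_1 - h_1(2M_1 + M_2)/6 = -39/4, c_1 = M_1/2 = -93/8, d_1 = (M_2 - M_1)/(6h_1) = 75/8. So p'(1) = -39/4.

-9.7500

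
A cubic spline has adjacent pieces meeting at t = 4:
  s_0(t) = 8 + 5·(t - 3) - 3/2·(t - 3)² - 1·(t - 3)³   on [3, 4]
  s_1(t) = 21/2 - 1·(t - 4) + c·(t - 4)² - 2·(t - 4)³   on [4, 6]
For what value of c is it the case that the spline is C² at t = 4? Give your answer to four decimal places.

-4.5000

s_0''(t) = -3 - 6·(t - 3), so s_0''(4) = -9. On the right, s_1''(4) = 2c, so c = -9/2.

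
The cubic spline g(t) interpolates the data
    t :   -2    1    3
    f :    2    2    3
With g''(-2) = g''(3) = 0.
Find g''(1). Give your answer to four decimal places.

Put M_i = g'' at the i-th knot. Here h = (3, 2) and Δ = (0, 1/2), so the interior equations h_(i-1)·M_(i-1) + 2(h_(i-1)+h_i)·M_i + h_i·M_(i+1) = 6(Δ_i − Δ_(i-1)) read
  3·M_0 + 10·M_1 + 2·M_2 = 6(Δ_1 - Δ_0) = 3
Natural end conditions: M_0 = M_2 = 0.
Forward elimination and back-substitution give M_0 = 0, M_1 = 3/10, M_2 = 0.

0.3000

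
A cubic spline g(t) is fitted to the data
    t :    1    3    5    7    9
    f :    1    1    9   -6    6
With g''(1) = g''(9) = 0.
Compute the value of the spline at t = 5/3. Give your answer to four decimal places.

-0.2646

Let M_i = g''(x_i). Step sizes h_i = 2, 2, 2, 2; slopes of the chords Δ_i = (y_(i+1) - y_i)/h_i = 0, 4, -15/2, 6.
  2·M_0 + 8·M_1 + 2·M_2 = 6(Δ_1 - Δ_0) = 24
  2·M_1 + 8·M_2 + 2·M_3 = 6(Δ_2 - Δ_1) = -69
  2·M_2 + 8·M_3 + 2·M_4 = 6(Δ_3 - Δ_2) = 81
Natural end conditions: M_0 = M_4 = 0.
Solving: M_0 = 0, M_1 = 717/112, M_2 = -381/28, M_3 = 1515/112, M_4 = 0.
On [1, 3], g(t) = 1 - 239/112·(t - 1) + 0·(t - 1)² + 239/448·(t - 1)³.
With (t - 1) = 2/3: g(5/3) = -50/189.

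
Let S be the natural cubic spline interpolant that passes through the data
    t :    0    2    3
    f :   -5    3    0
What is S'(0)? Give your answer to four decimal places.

Put m_i = S'' at the i-th knot. Here h = (2, 1) and Δ = (4, -3), so the interior equations h_(i-1)·m_(i-1) + 2(h_(i-1)+h_i)·m_i + h_i·m_(i+1) = 6(Δ_i − Δ_(i-1)) read
  2·m_0 + 6·m_1 + 1·m_2 = 6(Δ_1 - Δ_0) = -42
Natural end conditions: m_0 = m_2 = 0.
Solving the tridiagonal system: m_0 = 0, m_1 = -7, m_2 = 0.
On [0, 2], S'(t) = b_0 + 2c_0·t + 3d_0·t² with b_0 = Δ_0 - h_0(2m_0 + m_1)/6 = 19/3, c_0 = m_0/2 = 0, d_0 = (m_1 - m_0)/(6h_0) = -7/12. So S'(0) = 19/3.

6.3333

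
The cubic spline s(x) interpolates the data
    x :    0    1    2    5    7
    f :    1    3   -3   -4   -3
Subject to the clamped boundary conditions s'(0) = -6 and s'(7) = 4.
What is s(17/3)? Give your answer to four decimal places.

-4.1983

Put M_i = s'' at the i-th knot. Here h = (1, 1, 3, 2) and Δ = (2, -6, -1/3, 1/2), so the interior equations h_(i-1)·M_(i-1) + 2(h_(i-1)+h_i)·M_i + h_i·M_(i+1) = 6(Δ_i − Δ_(i-1)) read
  1·M_0 + 4·M_1 + 1·M_2 = 6(Δ_1 - Δ_0) = -48
  1·M_1 + 8·M_2 + 3·M_3 = 6(Δ_2 - Δ_1) = 34
  3·M_2 + 10·M_3 + 2·M_4 = 6(Δ_3 - Δ_2) = 5
Clamped end conditions give two more equations: 2h_0·M_0 + h_0·M_1 = 6(Δ_0 - s'(0)) = 48 and h_3·M_3 + 2h_3·M_4 = 6(s'(7) - Δ_3) = 21.
Solving the tridiagonal system: M_0 = 10007/282, M_1 = -3239/141, M_2 = 2369/282, M_3 = -481/141, M_4 = 3923/564.
On [5, 7], s(x) = -4 + 257/564·(x - 5) - 481/282·(x - 5)² + 1949/2256·(x - 5)³.
With (x - 5) = 2/3: s(17/3) = -15983/3807.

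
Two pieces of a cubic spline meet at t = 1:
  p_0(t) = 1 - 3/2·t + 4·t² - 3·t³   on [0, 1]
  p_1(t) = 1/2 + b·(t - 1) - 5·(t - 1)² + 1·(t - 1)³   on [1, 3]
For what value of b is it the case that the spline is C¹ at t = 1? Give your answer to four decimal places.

-2.5000

p_0'(t) = -3/2 + 8·t - 9·t², so p_0'(1) = -5/2. On the right, p_1'(1) = b, so b = -5/2.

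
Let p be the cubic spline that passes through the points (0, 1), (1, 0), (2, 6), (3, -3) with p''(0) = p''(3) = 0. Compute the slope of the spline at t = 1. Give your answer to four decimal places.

Put m_i = p'' at the i-th knot. Here h = (1, 1, 1) and Δ = (-1, 6, -9), so the interior equations h_(i-1)·m_(i-1) + 2(h_(i-1)+h_i)·m_i + h_i·m_(i+1) = 6(Δ_i − Δ_(i-1)) read
  1·m_0 + 4·m_1 + 1·m_2 = 6(Δ_1 - Δ_0) = 42
  1·m_1 + 4·m_2 + 1·m_3 = 6(Δ_2 - Δ_1) = -90
Natural end conditions: m_0 = m_3 = 0.
Solving the tridiagonal system: m_0 = 0, m_1 = 86/5, m_2 = -134/5, m_3 = 0.
On [1, 2], p'(t) = b_1 + 2c_1·(t - 1) + 3d_1·(t - 1)² with b_1 = Δ_1 - h_1(2m_1 + m_2)/6 = 71/15, c_1 = m_1/2 = 43/5, d_1 = (m_2 - m_1)/(6h_1) = -22/3. So p'(1) = 71/15.

4.7333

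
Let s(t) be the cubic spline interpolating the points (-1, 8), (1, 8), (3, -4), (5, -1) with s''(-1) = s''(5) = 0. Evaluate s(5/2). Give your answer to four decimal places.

Put M_i = s'' at the i-th knot. Here h = (2, 2, 2) and Δ = (0, -6, 3/2), so the interior equations h_(i-1)·M_(i-1) + 2(h_(i-1)+h_i)·M_i + h_i·M_(i+1) = 6(Δ_i − Δ_(i-1)) read
  2·M_0 + 8·M_1 + 2·M_2 = 6(Δ_1 - Δ_0) = -36
  2·M_1 + 8·M_2 + 2·M_3 = 6(Δ_2 - Δ_1) = 45
Natural end conditions: M_0 = M_3 = 0.
Solving: M_0 = 0, M_1 = -63/10, M_2 = 36/5, M_3 = 0.
On [1, 3], s(t) = 8 - 21/5·(t - 1) - 63/20·(t - 1)² + 9/8·(t - 1)³.
With (t - 1) = 3/2: s(5/2) = -509/320.

-1.5906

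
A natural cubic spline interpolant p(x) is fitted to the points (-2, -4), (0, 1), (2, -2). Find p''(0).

-3

Put σ_i = p'' at the i-th knot. Here h = (2, 2) and Δ = (5/2, -3/2), so the interior equations h_(i-1)·σ_(i-1) + 2(h_(i-1)+h_i)·σ_i + h_i·σ_(i+1) = 6(Δ_i − Δ_(i-1)) read
  2·σ_0 + 8·σ_1 + 2·σ_2 = 6(Δ_1 - Δ_0) = -24
Natural end conditions: σ_0 = σ_2 = 0.
Forward elimination and back-substitution give σ_0 = 0, σ_1 = -3, σ_2 = 0.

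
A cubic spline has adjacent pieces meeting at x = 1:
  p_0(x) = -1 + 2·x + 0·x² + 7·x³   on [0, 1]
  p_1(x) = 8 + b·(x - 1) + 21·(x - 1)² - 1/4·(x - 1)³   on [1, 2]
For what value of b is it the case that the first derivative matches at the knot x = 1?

23

p_0'(x) = 2 + 0·x + 21·x², so p_0'(1) = 23. On the right, p_1'(1) = b, so b = 23.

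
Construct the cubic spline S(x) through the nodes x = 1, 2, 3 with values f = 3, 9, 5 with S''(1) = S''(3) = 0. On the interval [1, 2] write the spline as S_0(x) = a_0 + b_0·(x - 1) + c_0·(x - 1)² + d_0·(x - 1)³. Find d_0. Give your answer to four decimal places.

With M_i denoting the second derivative at x_i, h_i = 1, 1, and Δ_i = (y_(i+1) − y_i)/h_i = 6, -4:
  1·M_0 + 4·M_1 + 1·M_2 = 6(Δ_1 - Δ_0) = -60
Natural end conditions: M_0 = M_2 = 0.
Hence M_0 = 0, M_1 = -15, M_2 = 0.
On [1, 2], with S_0(x) = a_0 + b_0·(x - 1) + c_0·(x - 1)² + d_0·(x - 1)³: c_0 = M_0/2 = 0, d_0 = (M_1 - M_0)/(6h_0) = -5/2, b_0 = Δ_0 - h_0(2M_0 + M_1)/6 = 17/2.

-2.5000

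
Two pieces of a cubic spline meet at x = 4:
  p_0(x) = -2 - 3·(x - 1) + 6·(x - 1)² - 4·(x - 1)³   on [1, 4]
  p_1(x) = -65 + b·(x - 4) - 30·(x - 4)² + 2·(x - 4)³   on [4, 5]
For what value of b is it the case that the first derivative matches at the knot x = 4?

-75

p_0'(x) = -3 + 12·(x - 1) - 12·(x - 1)², so p_0'(4) = -75. On the right, p_1'(4) = b, so b = -75.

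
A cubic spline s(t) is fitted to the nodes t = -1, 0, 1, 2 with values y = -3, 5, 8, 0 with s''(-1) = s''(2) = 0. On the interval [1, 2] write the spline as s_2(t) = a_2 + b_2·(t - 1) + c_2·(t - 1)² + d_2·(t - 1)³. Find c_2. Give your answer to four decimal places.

Write M_i for s''(x_i). With h_i = 1, 1, 1 and divided differences Δ_i = 8, 3, -8, the continuity of s' gives the tridiagonal system
  1·M_0 + 4·M_1 + 1·M_2 = 6(Δ_1 - Δ_0) = -30
  1·M_1 + 4·M_2 + 1·M_3 = 6(Δ_2 - Δ_1) = -66
Natural end conditions: M_0 = M_3 = 0.
Solving: M_0 = 0, M_1 = -18/5, M_2 = -78/5, M_3 = 0.
On [1, 2], with s_2(t) = a_2 + b_2·(t - 1) + c_2·(t - 1)² + d_2·(t - 1)³: c_2 = M_2/2 = -39/5, d_2 = (M_3 - M_2)/(6h_2) = 13/5, b_2 = Δ_2 - h_2(2M_2 + M_3)/6 = -14/5.

-7.8000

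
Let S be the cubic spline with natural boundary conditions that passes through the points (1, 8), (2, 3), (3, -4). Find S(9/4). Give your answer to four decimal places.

1.4141

Write M_i for S''(x_i). With h_i = 1, 1 and divided differences Δ_i = -5, -7, the continuity of S' gives the tridiagonal system
  1·M_0 + 4·M_1 + 1·M_2 = 6(Δ_1 - Δ_0) = -12
Natural end conditions: M_0 = M_2 = 0.
Hence M_0 = 0, M_1 = -3, M_2 = 0.
On [2, 3], S(x) = 3 - 6·(x - 2) - 3/2·(x - 2)² + 1/2·(x - 2)³.
With (x - 2) = 1/4: S(9/4) = 181/128.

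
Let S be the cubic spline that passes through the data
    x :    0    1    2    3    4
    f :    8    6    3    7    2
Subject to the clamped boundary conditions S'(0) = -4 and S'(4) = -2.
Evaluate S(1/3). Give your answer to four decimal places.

Write M_i for S''(x_i). With h_i = 1, 1, 1, 1 and divided differences Δ_i = -2, -3, 4, -5, the continuity of S' gives the tridiagonal system
  1·M_0 + 4·M_1 + 1·M_2 = 6(Δ_1 - Δ_0) = -6
  1·M_1 + 4·M_2 + 1·M_3 = 6(Δ_2 - Δ_1) = 42
  1·M_2 + 4·M_3 + 1·M_4 = 6(Δ_3 - Δ_2) = -54
Clamped end conditions give two more equations: 2h_0·M_0 + h_0·M_1 = 6(Δ_0 - S'(0)) = 12 and h_3·M_3 + 2h_3·M_4 = 6(S'(4) - Δ_3) = 18.
Forward elimination and back-substitution give M_0 = 145/14, M_1 = -61/7, M_2 = 37/2, M_3 = -163/7, M_4 = 289/14.
On [0, 1], S(x) = 8 - 4·x + 145/28·x² - 89/28·x³.
With x = 1/3: S(1/3) = 2693/378.

7.1243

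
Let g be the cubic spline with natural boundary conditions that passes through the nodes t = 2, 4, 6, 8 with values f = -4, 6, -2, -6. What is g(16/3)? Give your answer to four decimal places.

With M_i denoting the second derivative at x_i, h_i = 2, 2, 2, and Δ_i = (y_(i+1) − y_i)/h_i = 5, -4, -2:
  2·M_0 + 8·M_1 + 2·M_2 = 6(Δ_1 - Δ_0) = -54
  2·M_1 + 8·M_2 + 2·M_3 = 6(Δ_2 - Δ_1) = 12
Natural end conditions: M_0 = M_3 = 0.
Hence M_0 = 0, M_1 = -38/5, M_2 = 17/5, M_3 = 0.
On [4, 6], g(t) = 6 - 1/15·(t - 4) - 19/5·(t - 4)² + 11/12·(t - 4)³.
With (t - 4) = 4/3: g(16/3) = 538/405.

1.3284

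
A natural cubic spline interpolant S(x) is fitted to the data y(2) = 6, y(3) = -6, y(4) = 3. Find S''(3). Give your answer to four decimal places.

Put m_i = S'' at the i-th knot. Here h = (1, 1) and Δ = (-12, 9), so the interior equations h_(i-1)·m_(i-1) + 2(h_(i-1)+h_i)·m_i + h_i·m_(i+1) = 6(Δ_i − Δ_(i-1)) read
  1·m_0 + 4·m_1 + 1·m_2 = 6(Δ_1 - Δ_0) = 126
Natural end conditions: m_0 = m_2 = 0.
Hence m_0 = 0, m_1 = 63/2, m_2 = 0.

31.5000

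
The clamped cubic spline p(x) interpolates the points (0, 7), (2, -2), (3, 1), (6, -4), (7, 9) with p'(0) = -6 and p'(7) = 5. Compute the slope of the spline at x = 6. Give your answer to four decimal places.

With m_i denoting the second derivative at x_i, h_i = 2, 1, 3, 1, and Δ_i = (y_(i+1) − y_i)/h_i = -9/2, 3, -5/3, 13:
  2·m_0 + 6·m_1 + 1·m_2 = 6(Δ_1 - Δ_0) = 45
  1·m_1 + 8·m_2 + 3·m_3 = 6(Δ_2 - Δ_1) = -28
  3·m_2 + 8·m_3 + 1·m_4 = 6(Δ_3 - Δ_2) = 88
Clamped end conditions give two more equations: 2h_0·m_0 + h_0·m_1 = 6(Δ_0 - p'(0)) = 9 and h_3·m_3 + 2h_3·m_4 = 6(p'(7) - Δ_3) = -48.
Solving: m_0 = -1997/660, m_1 = 1741/165, m_2 = -809/66, m_3 = 1091/55, m_4 = -3731/110.
On [6, 7], p'(x) = b_3 + 2c_3·(x - 6) + 3d_3·(x - 6)² with b_3 = Δ_3 - h_3(2m_3 + m_4)/6 = 2649/220, c_3 = m_3/2 = 1091/110, d_3 = (m_4 - m_3)/(6h_3) = -1971/220. So p'(6) = 2649/220.

12.0409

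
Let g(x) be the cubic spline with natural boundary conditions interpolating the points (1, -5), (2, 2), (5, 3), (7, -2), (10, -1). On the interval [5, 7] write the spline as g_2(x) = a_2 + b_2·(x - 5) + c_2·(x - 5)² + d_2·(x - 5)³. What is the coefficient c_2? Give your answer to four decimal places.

-0.3186

With m_i denoting the second derivative at x_i, h_i = 1, 3, 2, 3, and Δ_i = (y_(i+1) − y_i)/h_i = 7, 1/3, -5/2, 1/3:
  1·m_0 + 8·m_1 + 3·m_2 = 6(Δ_1 - Δ_0) = -40
  3·m_1 + 10·m_2 + 2·m_3 = 6(Δ_2 - Δ_1) = -17
  2·m_2 + 10·m_3 + 3·m_4 = 6(Δ_3 - Δ_2) = 17
Natural end conditions: m_0 = m_4 = 0.
Solving the tridiagonal system: m_0 = 0, m_1 = -538/113, m_2 = -72/113, m_3 = 413/226, m_4 = 0.
On [5, 7], with g_2(x) = a_2 + b_2·(x - 5) + c_2·(x - 5)² + d_2·(x - 5)³: c_2 = m_2/2 = -36/113, d_2 = (m_3 - m_2)/(6h_2) = 557/2712, b_2 = Δ_2 - h_2(2m_2 + m_3)/6 = -910/339.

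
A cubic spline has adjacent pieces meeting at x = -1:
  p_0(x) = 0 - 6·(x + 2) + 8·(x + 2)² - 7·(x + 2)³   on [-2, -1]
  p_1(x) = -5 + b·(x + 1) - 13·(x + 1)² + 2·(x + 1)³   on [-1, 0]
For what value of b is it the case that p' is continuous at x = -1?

p_0'(x) = -6 + 16·(x + 2) - 21·(x + 2)², so p_0'(-1) = -11. On the right, p_1'(-1) = b, so b = -11.

-11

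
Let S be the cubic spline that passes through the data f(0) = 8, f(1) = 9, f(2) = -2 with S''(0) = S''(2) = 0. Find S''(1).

With σ_i denoting the second derivative at x_i, h_i = 1, 1, and Δ_i = (y_(i+1) − y_i)/h_i = 1, -11:
  1·σ_0 + 4·σ_1 + 1·σ_2 = 6(Δ_1 - Δ_0) = -72
Natural end conditions: σ_0 = σ_2 = 0.
Hence σ_0 = 0, σ_1 = -18, σ_2 = 0.

-18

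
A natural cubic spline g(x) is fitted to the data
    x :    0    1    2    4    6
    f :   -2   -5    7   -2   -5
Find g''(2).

-24

Let M_i = g''(x_i). Step sizes h_i = 1, 1, 2, 2; slopes of the chords Δ_i = (y_(i+1) - y_i)/h_i = -3, 12, -9/2, -3/2.
  1·M_0 + 4·M_1 + 1·M_2 = 6(Δ_1 - Δ_0) = 90
  1·M_1 + 6·M_2 + 2·M_3 = 6(Δ_2 - Δ_1) = -99
  2·M_2 + 8·M_3 + 2·M_4 = 6(Δ_3 - Δ_2) = 18
Natural end conditions: M_0 = M_4 = 0.
Hence M_0 = 0, M_1 = 57/2, M_2 = -24, M_3 = 33/4, M_4 = 0.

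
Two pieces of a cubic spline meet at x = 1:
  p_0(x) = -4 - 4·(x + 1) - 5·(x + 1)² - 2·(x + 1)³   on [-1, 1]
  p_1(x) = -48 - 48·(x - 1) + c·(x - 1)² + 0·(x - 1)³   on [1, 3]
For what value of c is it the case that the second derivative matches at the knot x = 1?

p_0''(x) = -10 - 12·(x + 1), so p_0''(1) = -34. On the right, p_1''(1) = 2c, so c = -17.

-17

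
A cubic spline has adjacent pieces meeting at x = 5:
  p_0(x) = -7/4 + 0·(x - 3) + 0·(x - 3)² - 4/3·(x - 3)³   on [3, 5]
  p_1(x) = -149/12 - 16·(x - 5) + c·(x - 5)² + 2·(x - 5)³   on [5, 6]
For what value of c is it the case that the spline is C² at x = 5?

-8

p_0''(x) = 0 - 8·(x - 3), so p_0''(5) = -16. On the right, p_1''(5) = 2c, so c = -8.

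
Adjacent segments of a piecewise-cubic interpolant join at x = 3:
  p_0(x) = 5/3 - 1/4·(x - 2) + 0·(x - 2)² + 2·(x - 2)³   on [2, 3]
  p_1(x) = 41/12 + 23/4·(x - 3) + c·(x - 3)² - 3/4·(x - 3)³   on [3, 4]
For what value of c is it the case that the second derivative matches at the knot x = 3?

6

p_0''(x) = 0 + 12·(x - 2), so p_0''(3) = 12. On the right, p_1''(3) = 2c, so c = 6.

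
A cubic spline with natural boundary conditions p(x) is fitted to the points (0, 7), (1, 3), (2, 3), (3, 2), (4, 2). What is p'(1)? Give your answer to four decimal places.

Let σ_i = p''(x_i). Step sizes h_i = 1, 1, 1, 1; slopes of the chords Δ_i = (y_(i+1) - y_i)/h_i = -4, 0, -1, 0.
  1·σ_0 + 4·σ_1 + 1·σ_2 = 6(Δ_1 - Δ_0) = 24
  1·σ_1 + 4·σ_2 + 1·σ_3 = 6(Δ_2 - Δ_1) = -6
  1·σ_2 + 4·σ_3 + 1·σ_4 = 6(Δ_3 - Δ_2) = 6
Natural end conditions: σ_0 = σ_4 = 0.
Solving the tridiagonal system: σ_0 = 0, σ_1 = 195/28, σ_2 = -27/7, σ_3 = 69/28, σ_4 = 0.
On [1, 2], p'(x) = b_1 + 2c_1·(x - 1) + 3d_1·(x - 1)² with b_1 = Δ_1 - h_1(2σ_1 + σ_2)/6 = -47/28, c_1 = σ_1/2 = 195/56, d_1 = (σ_2 - σ_1)/(6h_1) = -101/56. So p'(1) = -47/28.

-1.6786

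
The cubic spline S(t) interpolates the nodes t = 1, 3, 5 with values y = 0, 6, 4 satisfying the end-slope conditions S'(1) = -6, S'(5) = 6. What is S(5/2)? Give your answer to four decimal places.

4.0781

Write m_i for S''(x_i). With h_i = 2, 2 and divided differences Δ_i = 3, -1, the continuity of S' gives the tridiagonal system
  2·m_0 + 8·m_1 + 2·m_2 = 6(Δ_1 - Δ_0) = -24
Clamped end conditions give two more equations: 2h_0·m_0 + h_0·m_1 = 6(Δ_0 - S'(1)) = 54 and h_1·m_1 + 2h_1·m_2 = 6(S'(5) - Δ_1) = 42.
Solving the tridiagonal system: m_0 = 39/2, m_1 = -12, m_2 = 33/2.
On [1, 3], S(t) = 0 - 6·(t - 1) + 39/4·(t - 1)² - 21/8·(t - 1)³.
With (t - 1) = 3/2: S(5/2) = 261/64.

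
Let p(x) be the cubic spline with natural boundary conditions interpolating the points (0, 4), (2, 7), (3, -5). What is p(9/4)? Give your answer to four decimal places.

Put M_i = p'' at the i-th knot. Here h = (2, 1) and Δ = (3/2, -12), so the interior equations h_(i-1)·M_(i-1) + 2(h_(i-1)+h_i)·M_i + h_i·M_(i+1) = 6(Δ_i − Δ_(i-1)) read
  2·M_0 + 6·M_1 + 1·M_2 = 6(Δ_1 - Δ_0) = -81
Natural end conditions: M_0 = M_2 = 0.
Solving the tridiagonal system: M_0 = 0, M_1 = -27/2, M_2 = 0.
On [2, 3], p(x) = 7 - 15/2·(x - 2) - 27/4·(x - 2)² + 9/4·(x - 2)³.
With (x - 2) = 1/4: p(9/4) = 1213/256.

4.7383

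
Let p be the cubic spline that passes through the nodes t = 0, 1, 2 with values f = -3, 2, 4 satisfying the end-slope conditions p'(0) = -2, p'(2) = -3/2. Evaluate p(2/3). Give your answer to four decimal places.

-0.3519

With M_i denoting the second derivative at x_i, h_i = 1, 1, and Δ_i = (y_(i+1) − y_i)/h_i = 5, 2:
  1·M_0 + 4·M_1 + 1·M_2 = 6(Δ_1 - Δ_0) = -18
Clamped end conditions give two more equations: 2h_0·M_0 + h_0·M_1 = 6(Δ_0 - p'(0)) = 42 and h_1·M_1 + 2h_1·M_2 = 6(p'(2) - Δ_1) = -21.
Forward elimination and back-substitution give M_0 = 103/4, M_1 = -19/2, M_2 = -23/4.
On [0, 1], p(t) = -3 - 2·t + 103/8·t² - 47/8·t³.
With t = 2/3: p(2/3) = -19/54.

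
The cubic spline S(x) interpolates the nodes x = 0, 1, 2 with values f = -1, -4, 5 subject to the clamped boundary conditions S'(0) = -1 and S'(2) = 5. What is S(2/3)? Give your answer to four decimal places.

-3.8148

Put m_i = S'' at the i-th knot. Here h = (1, 1) and Δ = (-3, 9), so the interior equations h_(i-1)·m_(i-1) + 2(h_(i-1)+h_i)·m_i + h_i·m_(i+1) = 6(Δ_i − Δ_(i-1)) read
  1·m_0 + 4·m_1 + 1·m_2 = 6(Δ_1 - Δ_0) = 72
Clamped end conditions give two more equations: 2h_0·m_0 + h_0·m_1 = 6(Δ_0 - S'(0)) = -12 and h_1·m_1 + 2h_1·m_2 = 6(S'(2) - Δ_1) = -24.
Solving the tridiagonal system: m_0 = -21, m_1 = 30, m_2 = -27.
On [0, 1], S(x) = -1 - 1·x - 21/2·x² + 17/2·x³.
With x = 2/3: S(2/3) = -103/27.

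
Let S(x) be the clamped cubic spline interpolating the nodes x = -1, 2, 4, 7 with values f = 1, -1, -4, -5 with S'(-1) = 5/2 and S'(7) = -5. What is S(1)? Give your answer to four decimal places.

Put σ_i = S'' at the i-th knot. Here h = (3, 2, 3) and Δ = (-2/3, -3/2, -1/3), so the interior equations h_(i-1)·σ_(i-1) + 2(h_(i-1)+h_i)·σ_i + h_i·σ_(i+1) = 6(Δ_i − Δ_(i-1)) read
  3·σ_0 + 10·σ_1 + 2·σ_2 = 6(Δ_1 - Δ_0) = -5
  2·σ_1 + 10·σ_2 + 3·σ_3 = 6(Δ_2 - Δ_1) = 7
Clamped end conditions give two more equations: 2h_0·σ_0 + h_0·σ_1 = 6(Δ_0 - S'(-1)) = -19 and h_2·σ_2 + 2h_2·σ_3 = 6(S'(7) - Δ_2) = -28.
Solving: σ_0 = -857/273, σ_1 = -5/91, σ_2 = 226/91, σ_3 = -1613/273.
On [-1, 2], S(x) = 1 + 5/2·(x + 1) - 857/546·(x + 1)² + 421/2457·(x + 1)³.
With (x + 1) = 2: S(1) = 2684/2457.

1.0924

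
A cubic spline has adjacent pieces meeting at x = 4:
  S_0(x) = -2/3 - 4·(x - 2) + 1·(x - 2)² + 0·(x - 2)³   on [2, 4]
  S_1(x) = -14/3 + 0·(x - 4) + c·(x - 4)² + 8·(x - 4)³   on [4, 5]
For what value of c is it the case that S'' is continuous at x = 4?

1

S_0''(x) = 2 + 0·(x - 2), so S_0''(4) = 2. On the right, S_1''(4) = 2c, so c = 1.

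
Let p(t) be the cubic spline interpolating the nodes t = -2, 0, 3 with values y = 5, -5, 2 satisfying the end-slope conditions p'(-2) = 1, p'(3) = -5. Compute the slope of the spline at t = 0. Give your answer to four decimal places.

-2.4000

Put M_i = p'' at the i-th knot. Here h = (2, 3) and Δ = (-5, 7/3), so the interior equations h_(i-1)·M_(i-1) + 2(h_(i-1)+h_i)·M_i + h_i·M_(i+1) = 6(Δ_i − Δ_(i-1)) read
  2·M_0 + 10·M_1 + 3·M_2 = 6(Δ_1 - Δ_0) = 44
Clamped end conditions give two more equations: 2h_0·M_0 + h_0·M_1 = 6(Δ_0 - p'(-2)) = -36 and h_1·M_1 + 2h_1·M_2 = 6(p'(3) - Δ_1) = -44.
Solving: M_0 = -73/5, M_1 = 56/5, M_2 = -194/15.
On [0, 3], p'(t) = b_1 + 2c_1·t + 3d_1·t² with b_1 = Δ_1 - h_1(2M_1 + M_2)/6 = -12/5, c_1 = M_1/2 = 28/5, d_1 = (M_2 - M_1)/(6h_1) = -181/135. So p'(0) = -12/5.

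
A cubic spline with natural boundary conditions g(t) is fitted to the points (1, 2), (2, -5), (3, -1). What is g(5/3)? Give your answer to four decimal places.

Put M_i = g'' at the i-th knot. Here h = (1, 1) and Δ = (-7, 4), so the interior equations h_(i-1)·M_(i-1) + 2(h_(i-1)+h_i)·M_i + h_i·M_(i+1) = 6(Δ_i − Δ_(i-1)) read
  1·M_0 + 4·M_1 + 1·M_2 = 6(Δ_1 - Δ_0) = 66
Natural end conditions: M_0 = M_2 = 0.
Solving: M_0 = 0, M_1 = 33/2, M_2 = 0.
On [1, 2], g(t) = 2 - 39/4·(t - 1) + 0·(t - 1)² + 11/4·(t - 1)³.
With (t - 1) = 2/3: g(5/3) = -199/54.

-3.6852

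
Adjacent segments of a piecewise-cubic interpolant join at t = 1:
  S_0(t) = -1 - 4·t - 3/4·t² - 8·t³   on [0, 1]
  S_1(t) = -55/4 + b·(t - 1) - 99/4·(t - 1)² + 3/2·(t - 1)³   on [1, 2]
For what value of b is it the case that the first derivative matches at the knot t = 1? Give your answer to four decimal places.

S_0'(t) = -4 - 3/2·t - 24·t², so S_0'(1) = -59/2. On the right, S_1'(1) = b, so b = -59/2.

-29.5000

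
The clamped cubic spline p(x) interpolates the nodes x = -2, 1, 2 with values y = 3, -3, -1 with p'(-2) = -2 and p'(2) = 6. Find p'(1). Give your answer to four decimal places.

With M_i denoting the second derivative at x_i, h_i = 3, 1, and Δ_i = (y_(i+1) − y_i)/h_i = -2, 2:
  3·M_0 + 8·M_1 + 1·M_2 = 6(Δ_1 - Δ_0) = 24
Clamped end conditions give two more equations: 2h_0·M_0 + h_0·M_1 = 6(Δ_0 - p'(-2)) = 0 and h_1·M_1 + 2h_1·M_2 = 6(p'(2) - Δ_1) = 24.
Hence M_0 = -1, M_1 = 2, M_2 = 11.
On [1, 2], p'(x) = b_1 + 2c_1·(x - 1) + 3d_1·(x - 1)² with b_1 = Δ_1 - h_1(2M_1 + M_2)/6 = -1/2, c_1 = M_1/2 = 1, d_1 = (M_2 - M_1)/(6h_1) = 3/2. So p'(1) = -1/2.

-0.5000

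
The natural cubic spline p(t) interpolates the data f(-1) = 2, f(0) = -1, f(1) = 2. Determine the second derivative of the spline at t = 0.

Let σ_i = p''(x_i). Step sizes h_i = 1, 1; slopes of the chords Δ_i = (y_(i+1) - y_i)/h_i = -3, 3.
  1·σ_0 + 4·σ_1 + 1·σ_2 = 6(Δ_1 - Δ_0) = 36
Natural end conditions: σ_0 = σ_2 = 0.
Hence σ_0 = 0, σ_1 = 9, σ_2 = 0.

9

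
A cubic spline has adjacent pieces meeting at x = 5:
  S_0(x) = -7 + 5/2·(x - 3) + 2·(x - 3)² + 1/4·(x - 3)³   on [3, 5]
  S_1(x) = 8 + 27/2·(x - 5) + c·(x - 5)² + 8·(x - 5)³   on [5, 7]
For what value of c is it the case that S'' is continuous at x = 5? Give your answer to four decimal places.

3.5000

S_0''(x) = 4 + 3/2·(x - 3), so S_0''(5) = 7. On the right, S_1''(5) = 2c, so c = 7/2.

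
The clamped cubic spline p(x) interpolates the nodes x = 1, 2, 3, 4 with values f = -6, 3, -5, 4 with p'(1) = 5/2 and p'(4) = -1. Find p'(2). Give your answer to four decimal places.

-0.1333

With σ_i denoting the second derivative at x_i, h_i = 1, 1, 1, and Δ_i = (y_(i+1) − y_i)/h_i = 9, -8, 9:
  1·σ_0 + 4·σ_1 + 1·σ_2 = 6(Δ_1 - Δ_0) = -102
  1·σ_1 + 4·σ_2 + 1·σ_3 = 6(Δ_2 - Δ_1) = 102
Clamped end conditions give two more equations: 2h_0·σ_0 + h_0·σ_1 = 6(Δ_0 - p'(1)) = 39 and h_2·σ_2 + 2h_2·σ_3 = 6(p'(4) - Δ_2) = -60.
Solving: σ_0 = 664/15, σ_1 = -743/15, σ_2 = 778/15, σ_3 = -839/15.
On [2, 3], p'(x) = b_1 + 2c_1·(x - 2) + 3d_1·(x - 2)² with b_1 = Δ_1 - h_1(2σ_1 + σ_2)/6 = -2/15, c_1 = σ_1/2 = -743/30, d_1 = (σ_2 - σ_1)/(6h_1) = 169/10. So p'(2) = -2/15.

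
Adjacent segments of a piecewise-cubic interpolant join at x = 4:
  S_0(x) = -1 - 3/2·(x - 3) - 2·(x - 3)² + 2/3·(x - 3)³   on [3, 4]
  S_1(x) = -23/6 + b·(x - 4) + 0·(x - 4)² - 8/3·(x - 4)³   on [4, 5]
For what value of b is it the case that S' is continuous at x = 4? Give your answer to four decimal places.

S_0'(x) = -3/2 - 4·(x - 3) + 2·(x - 3)², so S_0'(4) = -7/2. On the right, S_1'(4) = b, so b = -7/2.

-3.5000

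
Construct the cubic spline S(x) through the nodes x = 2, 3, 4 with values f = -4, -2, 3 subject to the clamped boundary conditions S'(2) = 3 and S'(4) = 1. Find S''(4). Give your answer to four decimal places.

Put M_i = S'' at the i-th knot. Here h = (1, 1) and Δ = (2, 5), so the interior equations h_(i-1)·M_(i-1) + 2(h_(i-1)+h_i)·M_i + h_i·M_(i+1) = 6(Δ_i − Δ_(i-1)) read
  1·M_0 + 4·M_1 + 1·M_2 = 6(Δ_1 - Δ_0) = 18
Clamped end conditions give two more equations: 2h_0·M_0 + h_0·M_1 = 6(Δ_0 - S'(2)) = -6 and h_1·M_1 + 2h_1·M_2 = 6(S'(4) - Δ_1) = -24.
Solving: M_0 = -17/2, M_1 = 11, M_2 = -35/2.

-17.5000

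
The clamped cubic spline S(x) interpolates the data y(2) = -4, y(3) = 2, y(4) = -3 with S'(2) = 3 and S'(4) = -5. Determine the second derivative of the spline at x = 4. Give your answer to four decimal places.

12.5000

Let σ_i = S''(x_i). Step sizes h_i = 1, 1; slopes of the chords Δ_i = (y_(i+1) - y_i)/h_i = 6, -5.
  1·σ_0 + 4·σ_1 + 1·σ_2 = 6(Δ_1 - Δ_0) = -66
Clamped end conditions give two more equations: 2h_0·σ_0 + h_0·σ_1 = 6(Δ_0 - S'(2)) = 18 and h_1·σ_1 + 2h_1·σ_2 = 6(S'(4) - Δ_1) = 0.
Hence σ_0 = 43/2, σ_1 = -25, σ_2 = 25/2.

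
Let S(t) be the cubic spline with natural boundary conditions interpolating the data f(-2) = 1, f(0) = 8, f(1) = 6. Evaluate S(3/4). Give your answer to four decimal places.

Put M_i = S'' at the i-th knot. Here h = (2, 1) and Δ = (7/2, -2), so the interior equations h_(i-1)·M_(i-1) + 2(h_(i-1)+h_i)·M_i + h_i·M_(i+1) = 6(Δ_i − Δ_(i-1)) read
  2·M_0 + 6·M_1 + 1·M_2 = 6(Δ_1 - Δ_0) = -33
Natural end conditions: M_0 = M_2 = 0.
Solving the tridiagonal system: M_0 = 0, M_1 = -11/2, M_2 = 0.
On [0, 1], S(t) = 8 - 1/6·t - 11/4·t² + 11/12·t³.
With t = 3/4: S(3/4) = 1719/256.

6.7148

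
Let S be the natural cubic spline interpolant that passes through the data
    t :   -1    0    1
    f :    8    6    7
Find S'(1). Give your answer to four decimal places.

With σ_i denoting the second derivative at x_i, h_i = 1, 1, and Δ_i = (y_(i+1) − y_i)/h_i = -2, 1:
  1·σ_0 + 4·σ_1 + 1·σ_2 = 6(Δ_1 - Δ_0) = 18
Natural end conditions: σ_0 = σ_2 = 0.
Hence σ_0 = 0, σ_1 = 9/2, σ_2 = 0.
On [0, 1], S'(t) = b_1 + 2c_1·t + 3d_1·t² with b_1 = Δ_1 - h_1(2σ_1 + σ_2)/6 = -1/2, c_1 = σ_1/2 = 9/4, d_1 = (σ_2 - σ_1)/(6h_1) = -3/4. So S'(1) = 7/4.

1.7500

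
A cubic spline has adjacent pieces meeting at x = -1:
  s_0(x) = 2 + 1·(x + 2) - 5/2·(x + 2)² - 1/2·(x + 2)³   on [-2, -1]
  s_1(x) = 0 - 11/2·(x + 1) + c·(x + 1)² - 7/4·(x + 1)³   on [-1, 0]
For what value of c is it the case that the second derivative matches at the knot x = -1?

-4

s_0''(x) = -5 - 3·(x + 2), so s_0''(-1) = -8. On the right, s_1''(-1) = 2c, so c = -4.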